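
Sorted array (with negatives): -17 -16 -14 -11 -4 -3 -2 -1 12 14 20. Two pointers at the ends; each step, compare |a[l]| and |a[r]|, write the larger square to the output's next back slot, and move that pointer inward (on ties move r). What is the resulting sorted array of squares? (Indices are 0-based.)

[1, 4, 9, 16, 121, 144, 196, 196, 256, 289, 400]

[0,10] |-17|<=|20| out[10]=400 → r--
[0,9] |-17|>|14| out[9]=289 → l++
[1,9] |-16|>|14| out[8]=256 → l++
[2,9] |-14|<=|14| out[7]=196 → r--
[2,8] |-14|>|12| out[6]=196 → l++
[3,8] |-11|<=|12| out[5]=144 → r--
[3,7] |-11|>|-1| out[4]=121 → l++
[4,7] |-4|>|-1| out[3]=16 → l++
[5,7] |-3|>|-1| out[2]=9 → l++
[6,7] |-2|>|-1| out[1]=4 → l++
[7,7] |-1|<=|-1| out[0]=1 → r--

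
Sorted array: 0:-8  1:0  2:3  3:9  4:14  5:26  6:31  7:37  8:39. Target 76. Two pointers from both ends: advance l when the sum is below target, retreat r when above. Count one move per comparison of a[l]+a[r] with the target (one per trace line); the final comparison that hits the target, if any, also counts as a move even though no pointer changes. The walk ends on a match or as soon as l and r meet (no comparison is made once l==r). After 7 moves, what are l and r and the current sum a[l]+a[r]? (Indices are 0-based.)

[0,8] -8+39=31 <76 → l++
[1,8] 0+39=39 <76 → l++
[2,8] 3+39=42 <76 → l++
[3,8] 9+39=48 <76 → l++
[4,8] 14+39=53 <76 → l++
[5,8] 26+39=65 <76 → l++
[6,8] 31+39=70 <76 → l++

l=7, r=8, sum=76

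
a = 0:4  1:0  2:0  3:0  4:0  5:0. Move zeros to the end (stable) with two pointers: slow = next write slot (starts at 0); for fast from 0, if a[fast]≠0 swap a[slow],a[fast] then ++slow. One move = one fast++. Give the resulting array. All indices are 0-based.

slow=0 fast=0: a[fast]=4≠0 swap→a[0]=4, slow++,fast++
slow=1 fast=1: a[fast]=0, fast++
slow=1 fast=2: a[fast]=0, fast++
slow=1 fast=3: a[fast]=0, fast++
slow=1 fast=4: a[fast]=0, fast++
slow=1 fast=5: a[fast]=0, fast++

[4, 0, 0, 0, 0, 0]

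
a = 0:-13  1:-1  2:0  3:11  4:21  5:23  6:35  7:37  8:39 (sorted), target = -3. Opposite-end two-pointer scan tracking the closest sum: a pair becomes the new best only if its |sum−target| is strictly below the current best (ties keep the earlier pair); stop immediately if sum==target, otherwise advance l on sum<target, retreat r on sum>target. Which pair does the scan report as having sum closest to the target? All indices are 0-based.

[0,8] -13+39=26 d=29 * → r--
[0,7] -13+37=24 d=27 * → r--
[0,6] -13+35=22 d=25 * → r--
[0,5] -13+23=10 d=13 * → r--
[0,4] -13+21=8 d=11 * → r--
[0,3] -13+11=-2 d=1 * → r--
[0,2] -13+0=-13 d=10 → l++
[1,2] -1+0=-1 d=2 → r--

pair (-13, 11) with sum -2 (|Δ|=1)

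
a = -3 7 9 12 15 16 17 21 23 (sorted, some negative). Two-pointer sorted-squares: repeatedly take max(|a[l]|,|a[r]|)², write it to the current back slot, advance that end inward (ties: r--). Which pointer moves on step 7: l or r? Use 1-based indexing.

l=1 r=9: |-3|<=|23| out[9]=529, r--
l=1 r=8: |-3|<=|21| out[8]=441, r--
l=1 r=7: |-3|<=|17| out[7]=289, r--
l=1 r=6: |-3|<=|16| out[6]=256, r--
l=1 r=5: |-3|<=|15| out[5]=225, r--
l=1 r=4: |-3|<=|12| out[4]=144, r--
l=1 r=3: |-3|<=|9| out[3]=81, r--

r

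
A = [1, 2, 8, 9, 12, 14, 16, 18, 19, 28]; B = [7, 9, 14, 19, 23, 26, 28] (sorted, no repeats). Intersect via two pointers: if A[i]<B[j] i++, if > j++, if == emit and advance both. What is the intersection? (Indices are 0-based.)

intersection = [9, 14, 19, 28]

[i=0,j=0] 1<7 → i++
[i=1,j=0] 2<7 → i++
[i=2,j=0] 8>7 → j++
[i=2,j=1] 8<9 → i++
[i=3,j=1] 9==9 emit → i++,j++
[i=4,j=2] 12<14 → i++
[i=5,j=2] 14==14 emit → i++,j++
[i=6,j=3] 16<19 → i++
[i=7,j=3] 18<19 → i++
[i=8,j=3] 19==19 emit → i++,j++
[i=9,j=4] 28>23 → j++
[i=9,j=5] 28>26 → j++
[i=9,j=6] 28==28 emit → i++,j++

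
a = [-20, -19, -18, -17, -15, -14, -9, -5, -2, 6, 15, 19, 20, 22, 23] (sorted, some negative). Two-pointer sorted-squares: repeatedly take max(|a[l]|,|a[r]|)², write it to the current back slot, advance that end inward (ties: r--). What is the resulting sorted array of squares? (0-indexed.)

[4, 25, 36, 81, 196, 225, 225, 289, 324, 361, 361, 400, 400, 484, 529]

[0,14] |-20|<=|23| out[14]=529 → r--
[0,13] |-20|<=|22| out[13]=484 → r--
[0,12] |-20|<=|20| out[12]=400 → r--
[0,11] |-20|>|19| out[11]=400 → l++
[1,11] |-19|<=|19| out[10]=361 → r--
[1,10] |-19|>|15| out[9]=361 → l++
[2,10] |-18|>|15| out[8]=324 → l++
[3,10] |-17|>|15| out[7]=289 → l++
[4,10] |-15|<=|15| out[6]=225 → r--
[4,9] |-15|>|6| out[5]=225 → l++
[5,9] |-14|>|6| out[4]=196 → l++
[6,9] |-9|>|6| out[3]=81 → l++
[7,9] |-5|<=|6| out[2]=36 → r--
[7,8] |-5|>|-2| out[1]=25 → l++
[8,8] |-2|<=|-2| out[0]=4 → r--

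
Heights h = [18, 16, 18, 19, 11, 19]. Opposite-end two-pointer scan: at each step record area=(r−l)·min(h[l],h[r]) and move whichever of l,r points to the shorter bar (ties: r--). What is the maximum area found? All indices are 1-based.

[1,6] min(18,19)*5=90 best=90 * → l++
[2,6] min(16,19)*4=64 best=90 → l++
[3,6] min(18,19)*3=54 best=90 → l++
[4,6] min(19,19)*2=38 best=90 → r--
[4,5] min(19,11)*1=11 best=90 → r--

max area = 90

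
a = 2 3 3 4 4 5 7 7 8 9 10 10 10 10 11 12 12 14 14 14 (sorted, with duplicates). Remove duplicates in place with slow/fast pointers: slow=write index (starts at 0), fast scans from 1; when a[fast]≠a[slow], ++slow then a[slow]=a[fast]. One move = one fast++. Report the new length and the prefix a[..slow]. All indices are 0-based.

(s=0,f=1) a[fast]=3≠a[slow]=2 write a[1]=3 → slow++,fast++
(s=1,f=2) a[fast]=3=a[slow] dup → fast++
(s=1,f=3) a[fast]=4≠a[slow]=3 write a[2]=4 → slow++,fast++
(s=2,f=4) a[fast]=4=a[slow] dup → fast++
(s=2,f=5) a[fast]=5≠a[slow]=4 write a[3]=5 → slow++,fast++
(s=3,f=6) a[fast]=7≠a[slow]=5 write a[4]=7 → slow++,fast++
(s=4,f=7) a[fast]=7=a[slow] dup → fast++
(s=4,f=8) a[fast]=8≠a[slow]=7 write a[5]=8 → slow++,fast++
(s=5,f=9) a[fast]=9≠a[slow]=8 write a[6]=9 → slow++,fast++
(s=6,f=10) a[fast]=10≠a[slow]=9 write a[7]=10 → slow++,fast++
(s=7,f=11) a[fast]=10=a[slow] dup → fast++
(s=7,f=12) a[fast]=10=a[slow] dup → fast++
(s=7,f=13) a[fast]=10=a[slow] dup → fast++
(s=7,f=14) a[fast]=11≠a[slow]=10 write a[8]=11 → slow++,fast++
(s=8,f=15) a[fast]=12≠a[slow]=11 write a[9]=12 → slow++,fast++
(s=9,f=16) a[fast]=12=a[slow] dup → fast++
(s=9,f=17) a[fast]=14≠a[slow]=12 write a[10]=14 → slow++,fast++
(s=10,f=18) a[fast]=14=a[slow] dup → fast++
(s=10,f=19) a[fast]=14=a[slow] dup → fast++

length 11; prefix = [2, 3, 4, 5, 7, 8, 9, 10, 11, 12, 14]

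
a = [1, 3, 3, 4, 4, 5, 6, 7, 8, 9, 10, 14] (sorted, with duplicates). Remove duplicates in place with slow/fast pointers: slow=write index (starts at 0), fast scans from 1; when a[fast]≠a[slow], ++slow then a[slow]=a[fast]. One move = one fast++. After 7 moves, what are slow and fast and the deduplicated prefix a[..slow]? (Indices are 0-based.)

(s=0,f=1) a[fast]=3≠a[slow]=1 write a[1]=3 → slow++,fast++
(s=1,f=2) a[fast]=3=a[slow] dup → fast++
(s=1,f=3) a[fast]=4≠a[slow]=3 write a[2]=4 → slow++,fast++
(s=2,f=4) a[fast]=4=a[slow] dup → fast++
(s=2,f=5) a[fast]=5≠a[slow]=4 write a[3]=5 → slow++,fast++
(s=3,f=6) a[fast]=6≠a[slow]=5 write a[4]=6 → slow++,fast++
(s=4,f=7) a[fast]=7≠a[slow]=6 write a[5]=7 → slow++,fast++

slow=5, fast=8, prefix=[1, 3, 4, 5, 6, 7]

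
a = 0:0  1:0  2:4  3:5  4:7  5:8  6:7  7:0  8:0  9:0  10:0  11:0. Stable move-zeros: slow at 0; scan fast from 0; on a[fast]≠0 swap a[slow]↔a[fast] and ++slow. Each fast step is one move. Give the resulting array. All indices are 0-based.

[4, 5, 7, 8, 7, 0, 0, 0, 0, 0, 0, 0]

(s=0,f=0) a[fast]=0 → fast++
(s=0,f=1) a[fast]=0 → fast++
(s=0,f=2) a[fast]=4≠0 swap→a[0]=4 → slow++,fast++
(s=1,f=3) a[fast]=5≠0 swap→a[1]=5 → slow++,fast++
(s=2,f=4) a[fast]=7≠0 swap→a[2]=7 → slow++,fast++
(s=3,f=5) a[fast]=8≠0 swap→a[3]=8 → slow++,fast++
(s=4,f=6) a[fast]=7≠0 swap→a[4]=7 → slow++,fast++
(s=5,f=7) a[fast]=0 → fast++
(s=5,f=8) a[fast]=0 → fast++
(s=5,f=9) a[fast]=0 → fast++
(s=5,f=10) a[fast]=0 → fast++
(s=5,f=11) a[fast]=0 → fast++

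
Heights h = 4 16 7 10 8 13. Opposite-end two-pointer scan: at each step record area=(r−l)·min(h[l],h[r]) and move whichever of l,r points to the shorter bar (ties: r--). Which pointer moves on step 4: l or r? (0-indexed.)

r

[0,5] min(4,13)*5=20 best=20 * → l++
[1,5] min(16,13)*4=52 best=52 * → r--
[1,4] min(16,8)*3=24 best=52 → r--
[1,3] min(16,10)*2=20 best=52 → r--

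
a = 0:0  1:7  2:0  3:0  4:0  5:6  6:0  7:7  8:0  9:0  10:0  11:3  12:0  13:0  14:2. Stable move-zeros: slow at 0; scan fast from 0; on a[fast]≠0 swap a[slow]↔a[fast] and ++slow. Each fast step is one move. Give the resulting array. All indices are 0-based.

slow=0 fast=0: a[fast]=0, fast++
slow=0 fast=1: a[fast]=7≠0 swap→a[0]=7, slow++,fast++
slow=1 fast=2: a[fast]=0, fast++
slow=1 fast=3: a[fast]=0, fast++
slow=1 fast=4: a[fast]=0, fast++
slow=1 fast=5: a[fast]=6≠0 swap→a[1]=6, slow++,fast++
slow=2 fast=6: a[fast]=0, fast++
slow=2 fast=7: a[fast]=7≠0 swap→a[2]=7, slow++,fast++
slow=3 fast=8: a[fast]=0, fast++
slow=3 fast=9: a[fast]=0, fast++
slow=3 fast=10: a[fast]=0, fast++
slow=3 fast=11: a[fast]=3≠0 swap→a[3]=3, slow++,fast++
slow=4 fast=12: a[fast]=0, fast++
slow=4 fast=13: a[fast]=0, fast++
slow=4 fast=14: a[fast]=2≠0 swap→a[4]=2, slow++,fast++

[7, 6, 7, 3, 2, 0, 0, 0, 0, 0, 0, 0, 0, 0, 0]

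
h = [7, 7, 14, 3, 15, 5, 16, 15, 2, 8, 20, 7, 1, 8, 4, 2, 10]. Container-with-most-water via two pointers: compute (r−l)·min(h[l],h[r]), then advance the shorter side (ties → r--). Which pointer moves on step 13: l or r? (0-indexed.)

[0,16] min(7,10)*16=112 best=112 * → l++
[1,16] min(7,10)*15=105 best=112 → l++
[2,16] min(14,10)*14=140 best=140 * → r--
[2,15] min(14,2)*13=26 best=140 → r--
[2,14] min(14,4)*12=48 best=140 → r--
[2,13] min(14,8)*11=88 best=140 → r--
[2,12] min(14,1)*10=10 best=140 → r--
[2,11] min(14,7)*9=63 best=140 → r--
[2,10] min(14,20)*8=112 best=140 → l++
[3,10] min(3,20)*7=21 best=140 → l++
[4,10] min(15,20)*6=90 best=140 → l++
[5,10] min(5,20)*5=25 best=140 → l++
[6,10] min(16,20)*4=64 best=140 → l++

l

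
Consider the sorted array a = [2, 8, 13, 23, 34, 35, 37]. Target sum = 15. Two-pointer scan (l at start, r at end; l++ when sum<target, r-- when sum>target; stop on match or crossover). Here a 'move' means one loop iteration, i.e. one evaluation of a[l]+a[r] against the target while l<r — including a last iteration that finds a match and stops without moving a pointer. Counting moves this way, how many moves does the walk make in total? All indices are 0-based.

5 moves

l=0 r=6: 2+37=39 >15, r--
l=0 r=5: 2+35=37 >15, r--
l=0 r=4: 2+34=36 >15, r--
l=0 r=3: 2+23=25 >15, r--
l=0 r=2: 2+13=15, found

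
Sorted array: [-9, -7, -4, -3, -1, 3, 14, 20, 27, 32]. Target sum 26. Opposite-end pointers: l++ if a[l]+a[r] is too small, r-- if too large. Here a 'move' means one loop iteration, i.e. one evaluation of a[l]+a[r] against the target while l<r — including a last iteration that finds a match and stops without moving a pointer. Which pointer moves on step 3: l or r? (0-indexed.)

r

l=0 r=9: -9+32=23 <26, l++
l=1 r=9: -7+32=25 <26, l++
l=2 r=9: -4+32=28 >26, r--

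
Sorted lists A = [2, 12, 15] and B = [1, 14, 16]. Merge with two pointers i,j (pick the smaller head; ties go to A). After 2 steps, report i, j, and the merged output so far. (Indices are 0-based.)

i=0 j=0: A[i]=2>B[j]=1 take 1, j++
i=0 j=1: A[i]=2<=B[j]=14 take 2, i++

i=1, j=1, merged so far=[1, 2]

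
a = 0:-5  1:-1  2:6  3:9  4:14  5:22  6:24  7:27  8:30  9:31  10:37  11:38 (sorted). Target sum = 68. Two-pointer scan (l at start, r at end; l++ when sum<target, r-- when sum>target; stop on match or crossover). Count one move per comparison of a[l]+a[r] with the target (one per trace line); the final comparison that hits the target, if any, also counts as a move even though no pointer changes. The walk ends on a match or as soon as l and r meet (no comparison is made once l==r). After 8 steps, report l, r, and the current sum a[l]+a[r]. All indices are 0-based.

l=0 r=11: -5+38=33 <68, l++
l=1 r=11: -1+38=37 <68, l++
l=2 r=11: 6+38=44 <68, l++
l=3 r=11: 9+38=47 <68, l++
l=4 r=11: 14+38=52 <68, l++
l=5 r=11: 22+38=60 <68, l++
l=6 r=11: 24+38=62 <68, l++
l=7 r=11: 27+38=65 <68, l++

l=8, r=11, sum=68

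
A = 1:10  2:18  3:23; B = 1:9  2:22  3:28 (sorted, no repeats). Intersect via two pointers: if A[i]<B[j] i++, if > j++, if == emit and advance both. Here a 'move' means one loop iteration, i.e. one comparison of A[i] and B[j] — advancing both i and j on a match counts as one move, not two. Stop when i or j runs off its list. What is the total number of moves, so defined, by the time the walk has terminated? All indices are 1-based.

[i=1,j=1] 10>9 → j++
[i=1,j=2] 10<22 → i++
[i=2,j=2] 18<22 → i++
[i=3,j=2] 23>22 → j++
[i=3,j=3] 23<28 → i++

5 moves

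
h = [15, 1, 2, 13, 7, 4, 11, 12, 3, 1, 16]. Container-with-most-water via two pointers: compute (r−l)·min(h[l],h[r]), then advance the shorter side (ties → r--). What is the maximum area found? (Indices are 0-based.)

[0,10] min(15,16)*10=150 best=150 * → l++
[1,10] min(1,16)*9=9 best=150 → l++
[2,10] min(2,16)*8=16 best=150 → l++
[3,10] min(13,16)*7=91 best=150 → l++
[4,10] min(7,16)*6=42 best=150 → l++
[5,10] min(4,16)*5=20 best=150 → l++
[6,10] min(11,16)*4=44 best=150 → l++
[7,10] min(12,16)*3=36 best=150 → l++
[8,10] min(3,16)*2=6 best=150 → l++
[9,10] min(1,16)*1=1 best=150 → l++

max area = 150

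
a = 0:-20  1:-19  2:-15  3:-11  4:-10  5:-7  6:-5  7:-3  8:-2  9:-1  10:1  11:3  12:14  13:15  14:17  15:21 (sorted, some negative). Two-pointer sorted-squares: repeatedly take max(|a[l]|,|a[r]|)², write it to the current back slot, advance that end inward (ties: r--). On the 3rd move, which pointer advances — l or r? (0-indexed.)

[0,15] |-20|<=|21| out[15]=441 → r--
[0,14] |-20|>|17| out[14]=400 → l++
[1,14] |-19|>|17| out[13]=361 → l++

l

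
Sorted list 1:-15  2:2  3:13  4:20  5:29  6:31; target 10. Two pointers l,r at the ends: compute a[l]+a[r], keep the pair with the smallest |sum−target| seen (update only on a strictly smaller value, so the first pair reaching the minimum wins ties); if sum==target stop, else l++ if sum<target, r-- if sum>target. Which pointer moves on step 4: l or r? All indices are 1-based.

r

[1,6] -15+31=16 d=6 * → r--
[1,5] -15+29=14 d=4 * → r--
[1,4] -15+20=5 d=5 → l++
[2,4] 2+20=22 d=12 → r--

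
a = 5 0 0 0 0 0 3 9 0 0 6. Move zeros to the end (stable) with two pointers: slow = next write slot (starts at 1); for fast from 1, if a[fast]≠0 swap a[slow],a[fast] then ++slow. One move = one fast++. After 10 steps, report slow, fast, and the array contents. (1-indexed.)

slow=4, fast=11, a=[5, 3, 9, 0, 0, 0, 0, 0, 0, 0, 6]

slow=1 fast=1: a[fast]=5≠0 swap→a[1]=5, slow++,fast++
slow=2 fast=2: a[fast]=0, fast++
slow=2 fast=3: a[fast]=0, fast++
slow=2 fast=4: a[fast]=0, fast++
slow=2 fast=5: a[fast]=0, fast++
slow=2 fast=6: a[fast]=0, fast++
slow=2 fast=7: a[fast]=3≠0 swap→a[2]=3, slow++,fast++
slow=3 fast=8: a[fast]=9≠0 swap→a[3]=9, slow++,fast++
slow=4 fast=9: a[fast]=0, fast++
slow=4 fast=10: a[fast]=0, fast++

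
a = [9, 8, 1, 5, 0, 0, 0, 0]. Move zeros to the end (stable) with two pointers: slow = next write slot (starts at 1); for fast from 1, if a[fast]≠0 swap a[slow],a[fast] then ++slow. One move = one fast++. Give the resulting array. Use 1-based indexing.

[9, 8, 1, 5, 0, 0, 0, 0]

slow=1 fast=1: a[fast]=9≠0 swap→a[1]=9, slow++,fast++
slow=2 fast=2: a[fast]=8≠0 swap→a[2]=8, slow++,fast++
slow=3 fast=3: a[fast]=1≠0 swap→a[3]=1, slow++,fast++
slow=4 fast=4: a[fast]=5≠0 swap→a[4]=5, slow++,fast++
slow=5 fast=5: a[fast]=0, fast++
slow=5 fast=6: a[fast]=0, fast++
slow=5 fast=7: a[fast]=0, fast++
slow=5 fast=8: a[fast]=0, fast++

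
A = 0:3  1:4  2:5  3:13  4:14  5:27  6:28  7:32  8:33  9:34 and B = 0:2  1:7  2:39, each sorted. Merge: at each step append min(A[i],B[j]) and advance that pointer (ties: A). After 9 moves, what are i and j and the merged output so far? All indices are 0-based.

i=0 j=0: A[i]=3>B[j]=2 take 2, j++
i=0 j=1: A[i]=3<=B[j]=7 take 3, i++
i=1 j=1: A[i]=4<=B[j]=7 take 4, i++
i=2 j=1: A[i]=5<=B[j]=7 take 5, i++
i=3 j=1: A[i]=13>B[j]=7 take 7, j++
i=3 j=2: A[i]=13<=B[j]=39 take 13, i++
i=4 j=2: A[i]=14<=B[j]=39 take 14, i++
i=5 j=2: A[i]=27<=B[j]=39 take 27, i++
i=6 j=2: A[i]=28<=B[j]=39 take 28, i++

i=7, j=2, merged so far=[2, 3, 4, 5, 7, 13, 14, 27, 28]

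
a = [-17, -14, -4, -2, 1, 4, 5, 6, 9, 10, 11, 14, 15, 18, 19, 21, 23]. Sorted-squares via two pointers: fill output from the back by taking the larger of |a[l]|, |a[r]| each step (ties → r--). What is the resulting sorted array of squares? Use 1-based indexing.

[1,17] |-17|<=|23| out[17]=529 → r--
[1,16] |-17|<=|21| out[16]=441 → r--
[1,15] |-17|<=|19| out[15]=361 → r--
[1,14] |-17|<=|18| out[14]=324 → r--
[1,13] |-17|>|15| out[13]=289 → l++
[2,13] |-14|<=|15| out[12]=225 → r--
[2,12] |-14|<=|14| out[11]=196 → r--
[2,11] |-14|>|11| out[10]=196 → l++
[3,11] |-4|<=|11| out[9]=121 → r--
[3,10] |-4|<=|10| out[8]=100 → r--
[3,9] |-4|<=|9| out[7]=81 → r--
[3,8] |-4|<=|6| out[6]=36 → r--
[3,7] |-4|<=|5| out[5]=25 → r--
[3,6] |-4|<=|4| out[4]=16 → r--
[3,5] |-4|>|1| out[3]=16 → l++
[4,5] |-2|>|1| out[2]=4 → l++
[5,5] |1|<=|1| out[1]=1 → r--

[1, 4, 16, 16, 25, 36, 81, 100, 121, 196, 196, 225, 289, 324, 361, 441, 529]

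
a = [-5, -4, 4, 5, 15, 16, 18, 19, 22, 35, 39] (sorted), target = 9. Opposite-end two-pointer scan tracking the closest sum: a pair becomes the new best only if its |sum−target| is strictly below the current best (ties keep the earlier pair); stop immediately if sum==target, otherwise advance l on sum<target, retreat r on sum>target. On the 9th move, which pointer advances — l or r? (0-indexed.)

[0,10] -5+39=34 d=25 * → r--
[0,9] -5+35=30 d=21 * → r--
[0,8] -5+22=17 d=8 * → r--
[0,7] -5+19=14 d=5 * → r--
[0,6] -5+18=13 d=4 * → r--
[0,5] -5+16=11 d=2 * → r--
[0,4] -5+15=10 d=1 * → r--
[0,3] -5+5=0 d=9 → l++
[1,3] -4+5=1 d=8 → l++

l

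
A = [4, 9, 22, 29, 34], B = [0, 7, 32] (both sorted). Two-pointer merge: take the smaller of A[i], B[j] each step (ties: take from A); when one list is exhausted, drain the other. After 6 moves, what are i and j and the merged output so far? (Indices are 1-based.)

[i=1,j=1] A[i]=4>B[j]=0 take 0 → j++
[i=1,j=2] A[i]=4<=B[j]=7 take 4 → i++
[i=2,j=2] A[i]=9>B[j]=7 take 7 → j++
[i=2,j=3] A[i]=9<=B[j]=32 take 9 → i++
[i=3,j=3] A[i]=22<=B[j]=32 take 22 → i++
[i=4,j=3] A[i]=29<=B[j]=32 take 29 → i++

i=5, j=3, merged so far=[0, 4, 7, 9, 22, 29]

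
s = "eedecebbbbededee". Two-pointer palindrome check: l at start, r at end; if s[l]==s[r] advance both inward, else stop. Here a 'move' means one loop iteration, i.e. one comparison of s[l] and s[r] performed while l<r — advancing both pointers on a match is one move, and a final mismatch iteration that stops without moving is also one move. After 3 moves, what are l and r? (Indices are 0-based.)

[0,15] 'e'=='e' → l++,r--
[1,14] 'e'=='e' → l++,r--
[2,13] 'd'=='d' → l++,r--

l=3, r=12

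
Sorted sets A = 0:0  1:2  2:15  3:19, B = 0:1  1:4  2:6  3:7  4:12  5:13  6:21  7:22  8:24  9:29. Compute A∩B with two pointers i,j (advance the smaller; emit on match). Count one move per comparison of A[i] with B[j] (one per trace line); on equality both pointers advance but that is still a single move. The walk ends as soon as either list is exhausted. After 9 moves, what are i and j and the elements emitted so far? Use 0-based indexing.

i=0 j=0: 0<1, i++
i=1 j=0: 2>1, j++
i=1 j=1: 2<4, i++
i=2 j=1: 15>4, j++
i=2 j=2: 15>6, j++
i=2 j=3: 15>7, j++
i=2 j=4: 15>12, j++
i=2 j=5: 15>13, j++
i=2 j=6: 15<21, i++

i=3, j=6, emitted=[]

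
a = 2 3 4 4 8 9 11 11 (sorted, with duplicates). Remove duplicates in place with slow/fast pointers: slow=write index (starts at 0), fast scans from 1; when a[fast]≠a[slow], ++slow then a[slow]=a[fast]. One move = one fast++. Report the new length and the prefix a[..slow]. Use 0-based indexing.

length 6; prefix = [2, 3, 4, 8, 9, 11]

slow=0 fast=1: a[fast]=3≠a[slow]=2 write a[1]=3, slow++,fast++
slow=1 fast=2: a[fast]=4≠a[slow]=3 write a[2]=4, slow++,fast++
slow=2 fast=3: a[fast]=4=a[slow] dup, fast++
slow=2 fast=4: a[fast]=8≠a[slow]=4 write a[3]=8, slow++,fast++
slow=3 fast=5: a[fast]=9≠a[slow]=8 write a[4]=9, slow++,fast++
slow=4 fast=6: a[fast]=11≠a[slow]=9 write a[5]=11, slow++,fast++
slow=5 fast=7: a[fast]=11=a[slow] dup, fast++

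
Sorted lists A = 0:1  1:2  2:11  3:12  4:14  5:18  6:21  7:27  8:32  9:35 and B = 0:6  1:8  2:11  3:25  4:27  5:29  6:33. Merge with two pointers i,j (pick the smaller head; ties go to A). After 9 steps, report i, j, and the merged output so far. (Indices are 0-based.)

i=0 j=0: A[i]=1<=B[j]=6 take 1, i++
i=1 j=0: A[i]=2<=B[j]=6 take 2, i++
i=2 j=0: A[i]=11>B[j]=6 take 6, j++
i=2 j=1: A[i]=11>B[j]=8 take 8, j++
i=2 j=2: A[i]=11<=B[j]=11 take 11, i++
i=3 j=2: A[i]=12>B[j]=11 take 11, j++
i=3 j=3: A[i]=12<=B[j]=25 take 12, i++
i=4 j=3: A[i]=14<=B[j]=25 take 14, i++
i=5 j=3: A[i]=18<=B[j]=25 take 18, i++

i=6, j=3, merged so far=[1, 2, 6, 8, 11, 11, 12, 14, 18]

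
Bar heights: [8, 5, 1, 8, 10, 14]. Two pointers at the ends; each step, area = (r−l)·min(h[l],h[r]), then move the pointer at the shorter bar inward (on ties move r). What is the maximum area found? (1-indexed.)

[1,6] min(8,14)*5=40 best=40 * → l++
[2,6] min(5,14)*4=20 best=40 → l++
[3,6] min(1,14)*3=3 best=40 → l++
[4,6] min(8,14)*2=16 best=40 → l++
[5,6] min(10,14)*1=10 best=40 → l++

max area = 40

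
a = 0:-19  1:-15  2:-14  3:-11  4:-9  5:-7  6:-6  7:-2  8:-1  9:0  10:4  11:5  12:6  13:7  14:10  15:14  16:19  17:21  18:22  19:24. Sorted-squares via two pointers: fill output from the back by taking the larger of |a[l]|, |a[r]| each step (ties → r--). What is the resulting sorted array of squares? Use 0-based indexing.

[0, 1, 4, 16, 25, 36, 36, 49, 49, 81, 100, 121, 196, 196, 225, 361, 361, 441, 484, 576]

l=0 r=19: |-19|<=|24| out[19]=576, r--
l=0 r=18: |-19|<=|22| out[18]=484, r--
l=0 r=17: |-19|<=|21| out[17]=441, r--
l=0 r=16: |-19|<=|19| out[16]=361, r--
l=0 r=15: |-19|>|14| out[15]=361, l++
l=1 r=15: |-15|>|14| out[14]=225, l++
l=2 r=15: |-14|<=|14| out[13]=196, r--
l=2 r=14: |-14|>|10| out[12]=196, l++
l=3 r=14: |-11|>|10| out[11]=121, l++
l=4 r=14: |-9|<=|10| out[10]=100, r--
l=4 r=13: |-9|>|7| out[9]=81, l++
l=5 r=13: |-7|<=|7| out[8]=49, r--
l=5 r=12: |-7|>|6| out[7]=49, l++
l=6 r=12: |-6|<=|6| out[6]=36, r--
l=6 r=11: |-6|>|5| out[5]=36, l++
l=7 r=11: |-2|<=|5| out[4]=25, r--
l=7 r=10: |-2|<=|4| out[3]=16, r--
l=7 r=9: |-2|>|0| out[2]=4, l++
l=8 r=9: |-1|>|0| out[1]=1, l++
l=9 r=9: |0|<=|0| out[0]=0, r--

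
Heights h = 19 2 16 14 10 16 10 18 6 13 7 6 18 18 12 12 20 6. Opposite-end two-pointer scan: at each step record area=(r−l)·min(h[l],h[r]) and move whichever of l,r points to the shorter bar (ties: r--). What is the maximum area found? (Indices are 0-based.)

l=0 r=17: min(19,6)*17=102 best=102 *, r--
l=0 r=16: min(19,20)*16=304 best=304 *, l++
l=1 r=16: min(2,20)*15=30 best=304, l++
l=2 r=16: min(16,20)*14=224 best=304, l++
l=3 r=16: min(14,20)*13=182 best=304, l++
l=4 r=16: min(10,20)*12=120 best=304, l++
l=5 r=16: min(16,20)*11=176 best=304, l++
l=6 r=16: min(10,20)*10=100 best=304, l++
l=7 r=16: min(18,20)*9=162 best=304, l++
l=8 r=16: min(6,20)*8=48 best=304, l++
l=9 r=16: min(13,20)*7=91 best=304, l++
l=10 r=16: min(7,20)*6=42 best=304, l++
l=11 r=16: min(6,20)*5=30 best=304, l++
l=12 r=16: min(18,20)*4=72 best=304, l++
l=13 r=16: min(18,20)*3=54 best=304, l++
l=14 r=16: min(12,20)*2=24 best=304, l++
l=15 r=16: min(12,20)*1=12 best=304, l++

max area = 304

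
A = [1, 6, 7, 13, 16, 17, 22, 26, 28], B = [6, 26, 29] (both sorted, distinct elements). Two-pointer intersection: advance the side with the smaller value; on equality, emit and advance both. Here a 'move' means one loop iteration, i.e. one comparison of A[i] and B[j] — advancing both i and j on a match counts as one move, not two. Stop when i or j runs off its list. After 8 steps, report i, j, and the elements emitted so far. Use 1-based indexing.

[i=1,j=1] 1<6 → i++
[i=2,j=1] 6==6 emit → i++,j++
[i=3,j=2] 7<26 → i++
[i=4,j=2] 13<26 → i++
[i=5,j=2] 16<26 → i++
[i=6,j=2] 17<26 → i++
[i=7,j=2] 22<26 → i++
[i=8,j=2] 26==26 emit → i++,j++

i=9, j=3, emitted=[6, 26]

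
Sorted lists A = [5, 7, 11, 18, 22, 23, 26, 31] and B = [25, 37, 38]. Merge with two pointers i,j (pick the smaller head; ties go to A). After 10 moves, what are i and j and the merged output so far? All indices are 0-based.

i=0 j=0: A[i]=5<=B[j]=25 take 5, i++
i=1 j=0: A[i]=7<=B[j]=25 take 7, i++
i=2 j=0: A[i]=11<=B[j]=25 take 11, i++
i=3 j=0: A[i]=18<=B[j]=25 take 18, i++
i=4 j=0: A[i]=22<=B[j]=25 take 22, i++
i=5 j=0: A[i]=23<=B[j]=25 take 23, i++
i=6 j=0: A[i]=26>B[j]=25 take 25, j++
i=6 j=1: A[i]=26<=B[j]=37 take 26, i++
i=7 j=1: A[i]=31<=B[j]=37 take 31, i++
i=8 j=1: A done, take B[j]=37, j++

i=8, j=2, merged so far=[5, 7, 11, 18, 22, 23, 25, 26, 31, 37]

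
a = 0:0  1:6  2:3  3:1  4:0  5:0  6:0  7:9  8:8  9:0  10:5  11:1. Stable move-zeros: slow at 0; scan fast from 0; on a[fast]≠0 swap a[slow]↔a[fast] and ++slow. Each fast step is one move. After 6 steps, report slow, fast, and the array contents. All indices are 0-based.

slow=3, fast=6, a=[6, 3, 1, 0, 0, 0, 0, 9, 8, 0, 5, 1]

(s=0,f=0) a[fast]=0 → fast++
(s=0,f=1) a[fast]=6≠0 swap→a[0]=6 → slow++,fast++
(s=1,f=2) a[fast]=3≠0 swap→a[1]=3 → slow++,fast++
(s=2,f=3) a[fast]=1≠0 swap→a[2]=1 → slow++,fast++
(s=3,f=4) a[fast]=0 → fast++
(s=3,f=5) a[fast]=0 → fast++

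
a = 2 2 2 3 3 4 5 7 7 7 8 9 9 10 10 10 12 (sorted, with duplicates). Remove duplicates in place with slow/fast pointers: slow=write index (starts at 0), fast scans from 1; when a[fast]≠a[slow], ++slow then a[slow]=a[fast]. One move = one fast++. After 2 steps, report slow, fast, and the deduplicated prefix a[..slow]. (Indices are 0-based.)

slow=0 fast=1: a[fast]=2=a[slow] dup, fast++
slow=0 fast=2: a[fast]=2=a[slow] dup, fast++

slow=0, fast=3, prefix=[2]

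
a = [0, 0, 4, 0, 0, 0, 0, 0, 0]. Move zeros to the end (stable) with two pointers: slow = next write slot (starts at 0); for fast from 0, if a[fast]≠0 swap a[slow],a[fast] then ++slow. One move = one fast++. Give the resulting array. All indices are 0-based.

slow=0 fast=0: a[fast]=0, fast++
slow=0 fast=1: a[fast]=0, fast++
slow=0 fast=2: a[fast]=4≠0 swap→a[0]=4, slow++,fast++
slow=1 fast=3: a[fast]=0, fast++
slow=1 fast=4: a[fast]=0, fast++
slow=1 fast=5: a[fast]=0, fast++
slow=1 fast=6: a[fast]=0, fast++
slow=1 fast=7: a[fast]=0, fast++
slow=1 fast=8: a[fast]=0, fast++

[4, 0, 0, 0, 0, 0, 0, 0, 0]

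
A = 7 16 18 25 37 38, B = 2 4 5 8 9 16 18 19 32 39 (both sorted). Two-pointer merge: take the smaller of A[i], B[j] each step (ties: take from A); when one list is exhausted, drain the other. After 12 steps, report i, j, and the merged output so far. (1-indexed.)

i=5, j=9, merged so far=[2, 4, 5, 7, 8, 9, 16, 16, 18, 18, 19, 25]

[i=1,j=1] A[i]=7>B[j]=2 take 2 → j++
[i=1,j=2] A[i]=7>B[j]=4 take 4 → j++
[i=1,j=3] A[i]=7>B[j]=5 take 5 → j++
[i=1,j=4] A[i]=7<=B[j]=8 take 7 → i++
[i=2,j=4] A[i]=16>B[j]=8 take 8 → j++
[i=2,j=5] A[i]=16>B[j]=9 take 9 → j++
[i=2,j=6] A[i]=16<=B[j]=16 take 16 → i++
[i=3,j=6] A[i]=18>B[j]=16 take 16 → j++
[i=3,j=7] A[i]=18<=B[j]=18 take 18 → i++
[i=4,j=7] A[i]=25>B[j]=18 take 18 → j++
[i=4,j=8] A[i]=25>B[j]=19 take 19 → j++
[i=4,j=9] A[i]=25<=B[j]=32 take 25 → i++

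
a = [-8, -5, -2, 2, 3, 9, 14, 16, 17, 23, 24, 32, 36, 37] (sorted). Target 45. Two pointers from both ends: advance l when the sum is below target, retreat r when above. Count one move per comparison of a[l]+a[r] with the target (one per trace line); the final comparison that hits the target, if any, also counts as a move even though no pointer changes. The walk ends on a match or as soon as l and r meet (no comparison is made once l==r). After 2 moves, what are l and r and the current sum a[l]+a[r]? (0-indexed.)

l=2, r=13, sum=35

l=0 r=13: -8+37=29 <45, l++
l=1 r=13: -5+37=32 <45, l++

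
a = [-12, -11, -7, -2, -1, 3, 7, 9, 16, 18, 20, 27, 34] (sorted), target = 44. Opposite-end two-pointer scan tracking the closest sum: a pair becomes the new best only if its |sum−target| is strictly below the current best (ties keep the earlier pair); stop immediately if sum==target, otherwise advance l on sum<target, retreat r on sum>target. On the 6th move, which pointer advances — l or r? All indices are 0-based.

[0,12] -12+34=22 d=22 * → l++
[1,12] -11+34=23 d=21 * → l++
[2,12] -7+34=27 d=17 * → l++
[3,12] -2+34=32 d=12 * → l++
[4,12] -1+34=33 d=11 * → l++
[5,12] 3+34=37 d=7 * → l++

l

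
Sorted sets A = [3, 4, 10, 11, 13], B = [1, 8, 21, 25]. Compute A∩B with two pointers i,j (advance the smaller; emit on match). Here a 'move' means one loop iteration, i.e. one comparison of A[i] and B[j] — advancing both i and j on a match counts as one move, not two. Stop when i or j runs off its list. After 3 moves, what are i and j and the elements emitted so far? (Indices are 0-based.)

[i=0,j=0] 3>1 → j++
[i=0,j=1] 3<8 → i++
[i=1,j=1] 4<8 → i++

i=2, j=1, emitted=[]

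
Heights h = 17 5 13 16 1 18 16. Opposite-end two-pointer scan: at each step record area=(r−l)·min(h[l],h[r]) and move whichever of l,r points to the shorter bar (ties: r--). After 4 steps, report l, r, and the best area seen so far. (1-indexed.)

l=4, r=6, best area=96

l=1 r=7: min(17,16)*6=96 best=96 *, r--
l=1 r=6: min(17,18)*5=85 best=96, l++
l=2 r=6: min(5,18)*4=20 best=96, l++
l=3 r=6: min(13,18)*3=39 best=96, l++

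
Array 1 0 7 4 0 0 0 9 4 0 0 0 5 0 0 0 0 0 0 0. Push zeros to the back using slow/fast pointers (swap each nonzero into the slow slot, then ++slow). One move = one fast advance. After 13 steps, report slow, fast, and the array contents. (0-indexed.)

slow=6, fast=13, a=[1, 7, 4, 9, 4, 5, 0, 0, 0, 0, 0, 0, 0, 0, 0, 0, 0, 0, 0, 0]

(s=0,f=0) a[fast]=1≠0 swap→a[0]=1 → slow++,fast++
(s=1,f=1) a[fast]=0 → fast++
(s=1,f=2) a[fast]=7≠0 swap→a[1]=7 → slow++,fast++
(s=2,f=3) a[fast]=4≠0 swap→a[2]=4 → slow++,fast++
(s=3,f=4) a[fast]=0 → fast++
(s=3,f=5) a[fast]=0 → fast++
(s=3,f=6) a[fast]=0 → fast++
(s=3,f=7) a[fast]=9≠0 swap→a[3]=9 → slow++,fast++
(s=4,f=8) a[fast]=4≠0 swap→a[4]=4 → slow++,fast++
(s=5,f=9) a[fast]=0 → fast++
(s=5,f=10) a[fast]=0 → fast++
(s=5,f=11) a[fast]=0 → fast++
(s=5,f=12) a[fast]=5≠0 swap→a[5]=5 → slow++,fast++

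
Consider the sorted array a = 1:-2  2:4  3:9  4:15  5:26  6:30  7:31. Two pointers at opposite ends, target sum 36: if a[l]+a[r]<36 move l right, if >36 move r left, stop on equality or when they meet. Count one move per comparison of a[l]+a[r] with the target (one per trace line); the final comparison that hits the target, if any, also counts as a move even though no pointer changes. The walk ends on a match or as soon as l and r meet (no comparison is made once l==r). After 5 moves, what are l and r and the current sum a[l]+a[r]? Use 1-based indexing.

l=4, r=5, sum=41

l=1 r=7: -2+31=29 <36, l++
l=2 r=7: 4+31=35 <36, l++
l=3 r=7: 9+31=40 >36, r--
l=3 r=6: 9+30=39 >36, r--
l=3 r=5: 9+26=35 <36, l++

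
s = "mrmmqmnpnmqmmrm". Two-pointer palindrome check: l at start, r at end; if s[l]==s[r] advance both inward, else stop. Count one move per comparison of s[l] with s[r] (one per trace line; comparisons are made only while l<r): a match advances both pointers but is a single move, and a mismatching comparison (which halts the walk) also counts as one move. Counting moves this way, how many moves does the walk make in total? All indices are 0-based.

7 moves

l=0 r=14: 'm'=='m', l++,r--
l=1 r=13: 'r'=='r', l++,r--
l=2 r=12: 'm'=='m', l++,r--
l=3 r=11: 'm'=='m', l++,r--
l=4 r=10: 'q'=='q', l++,r--
l=5 r=9: 'm'=='m', l++,r--
l=6 r=8: 'n'=='n', l++,r--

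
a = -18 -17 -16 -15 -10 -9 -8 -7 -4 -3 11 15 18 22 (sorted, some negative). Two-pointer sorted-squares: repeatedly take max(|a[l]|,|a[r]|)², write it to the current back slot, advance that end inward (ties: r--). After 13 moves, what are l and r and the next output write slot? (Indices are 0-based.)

l=0 r=13: |-18|<=|22| out[13]=484, r--
l=0 r=12: |-18|<=|18| out[12]=324, r--
l=0 r=11: |-18|>|15| out[11]=324, l++
l=1 r=11: |-17|>|15| out[10]=289, l++
l=2 r=11: |-16|>|15| out[9]=256, l++
l=3 r=11: |-15|<=|15| out[8]=225, r--
l=3 r=10: |-15|>|11| out[7]=225, l++
l=4 r=10: |-10|<=|11| out[6]=121, r--
l=4 r=9: |-10|>|-3| out[5]=100, l++
l=5 r=9: |-9|>|-3| out[4]=81, l++
l=6 r=9: |-8|>|-3| out[3]=64, l++
l=7 r=9: |-7|>|-3| out[2]=49, l++
l=8 r=9: |-4|>|-3| out[1]=16, l++

l=9, r=9, next write slot=0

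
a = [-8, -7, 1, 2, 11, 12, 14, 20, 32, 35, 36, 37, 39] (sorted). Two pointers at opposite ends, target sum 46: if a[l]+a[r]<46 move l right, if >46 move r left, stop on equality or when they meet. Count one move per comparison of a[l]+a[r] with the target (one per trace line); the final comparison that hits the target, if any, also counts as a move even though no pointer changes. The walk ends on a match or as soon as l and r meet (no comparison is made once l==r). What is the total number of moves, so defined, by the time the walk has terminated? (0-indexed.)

l=0 r=12: -8+39=31 <46, l++
l=1 r=12: -7+39=32 <46, l++
l=2 r=12: 1+39=40 <46, l++
l=3 r=12: 2+39=41 <46, l++
l=4 r=12: 11+39=50 >46, r--
l=4 r=11: 11+37=48 >46, r--
l=4 r=10: 11+36=47 >46, r--
l=4 r=9: 11+35=46, found

8 moves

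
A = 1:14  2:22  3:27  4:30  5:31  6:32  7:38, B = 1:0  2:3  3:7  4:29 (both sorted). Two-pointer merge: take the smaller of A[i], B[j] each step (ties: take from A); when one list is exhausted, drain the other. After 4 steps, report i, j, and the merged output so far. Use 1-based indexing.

[i=1,j=1] A[i]=14>B[j]=0 take 0 → j++
[i=1,j=2] A[i]=14>B[j]=3 take 3 → j++
[i=1,j=3] A[i]=14>B[j]=7 take 7 → j++
[i=1,j=4] A[i]=14<=B[j]=29 take 14 → i++

i=2, j=4, merged so far=[0, 3, 7, 14]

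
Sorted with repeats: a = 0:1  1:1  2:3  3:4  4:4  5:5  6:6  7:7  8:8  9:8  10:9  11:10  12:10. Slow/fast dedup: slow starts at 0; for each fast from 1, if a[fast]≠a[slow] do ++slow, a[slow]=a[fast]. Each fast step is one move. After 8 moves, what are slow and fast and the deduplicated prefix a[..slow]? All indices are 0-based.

(s=0,f=1) a[fast]=1=a[slow] dup → fast++
(s=0,f=2) a[fast]=3≠a[slow]=1 write a[1]=3 → slow++,fast++
(s=1,f=3) a[fast]=4≠a[slow]=3 write a[2]=4 → slow++,fast++
(s=2,f=4) a[fast]=4=a[slow] dup → fast++
(s=2,f=5) a[fast]=5≠a[slow]=4 write a[3]=5 → slow++,fast++
(s=3,f=6) a[fast]=6≠a[slow]=5 write a[4]=6 → slow++,fast++
(s=4,f=7) a[fast]=7≠a[slow]=6 write a[5]=7 → slow++,fast++
(s=5,f=8) a[fast]=8≠a[slow]=7 write a[6]=8 → slow++,fast++

slow=6, fast=9, prefix=[1, 3, 4, 5, 6, 7, 8]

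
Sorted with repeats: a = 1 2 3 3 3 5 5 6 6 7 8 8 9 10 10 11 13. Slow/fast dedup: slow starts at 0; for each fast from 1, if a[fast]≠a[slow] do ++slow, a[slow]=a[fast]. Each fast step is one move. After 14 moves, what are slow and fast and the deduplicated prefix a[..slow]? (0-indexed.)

slow=0 fast=1: a[fast]=2≠a[slow]=1 write a[1]=2, slow++,fast++
slow=1 fast=2: a[fast]=3≠a[slow]=2 write a[2]=3, slow++,fast++
slow=2 fast=3: a[fast]=3=a[slow] dup, fast++
slow=2 fast=4: a[fast]=3=a[slow] dup, fast++
slow=2 fast=5: a[fast]=5≠a[slow]=3 write a[3]=5, slow++,fast++
slow=3 fast=6: a[fast]=5=a[slow] dup, fast++
slow=3 fast=7: a[fast]=6≠a[slow]=5 write a[4]=6, slow++,fast++
slow=4 fast=8: a[fast]=6=a[slow] dup, fast++
slow=4 fast=9: a[fast]=7≠a[slow]=6 write a[5]=7, slow++,fast++
slow=5 fast=10: a[fast]=8≠a[slow]=7 write a[6]=8, slow++,fast++
slow=6 fast=11: a[fast]=8=a[slow] dup, fast++
slow=6 fast=12: a[fast]=9≠a[slow]=8 write a[7]=9, slow++,fast++
slow=7 fast=13: a[fast]=10≠a[slow]=9 write a[8]=10, slow++,fast++
slow=8 fast=14: a[fast]=10=a[slow] dup, fast++

slow=8, fast=15, prefix=[1, 2, 3, 5, 6, 7, 8, 9, 10]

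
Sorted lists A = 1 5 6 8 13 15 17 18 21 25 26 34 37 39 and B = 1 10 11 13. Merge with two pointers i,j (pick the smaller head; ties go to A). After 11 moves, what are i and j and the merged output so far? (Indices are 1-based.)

i=8, j=5, merged so far=[1, 1, 5, 6, 8, 10, 11, 13, 13, 15, 17]

[i=1,j=1] A[i]=1<=B[j]=1 take 1 → i++
[i=2,j=1] A[i]=5>B[j]=1 take 1 → j++
[i=2,j=2] A[i]=5<=B[j]=10 take 5 → i++
[i=3,j=2] A[i]=6<=B[j]=10 take 6 → i++
[i=4,j=2] A[i]=8<=B[j]=10 take 8 → i++
[i=5,j=2] A[i]=13>B[j]=10 take 10 → j++
[i=5,j=3] A[i]=13>B[j]=11 take 11 → j++
[i=5,j=4] A[i]=13<=B[j]=13 take 13 → i++
[i=6,j=4] A[i]=15>B[j]=13 take 13 → j++
[i=6,j=5] B done, take A[i]=15 → i++
[i=7,j=5] B done, take A[i]=17 → i++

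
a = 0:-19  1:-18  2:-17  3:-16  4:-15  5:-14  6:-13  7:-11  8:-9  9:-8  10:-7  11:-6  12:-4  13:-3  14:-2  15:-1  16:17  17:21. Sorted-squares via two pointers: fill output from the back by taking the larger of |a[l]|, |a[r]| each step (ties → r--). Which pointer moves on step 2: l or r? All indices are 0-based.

[0,17] |-19|<=|21| out[17]=441 → r--
[0,16] |-19|>|17| out[16]=361 → l++

l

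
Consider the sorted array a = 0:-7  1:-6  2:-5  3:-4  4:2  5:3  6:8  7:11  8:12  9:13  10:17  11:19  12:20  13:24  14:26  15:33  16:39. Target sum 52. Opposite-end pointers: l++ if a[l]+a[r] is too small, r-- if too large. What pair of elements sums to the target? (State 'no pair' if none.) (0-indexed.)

(13, 39)

[0,16] -7+39=32 <52 → l++
[1,16] -6+39=33 <52 → l++
[2,16] -5+39=34 <52 → l++
[3,16] -4+39=35 <52 → l++
[4,16] 2+39=41 <52 → l++
[5,16] 3+39=42 <52 → l++
[6,16] 8+39=47 <52 → l++
[7,16] 11+39=50 <52 → l++
[8,16] 12+39=51 <52 → l++
[9,16] 13+39=52 → found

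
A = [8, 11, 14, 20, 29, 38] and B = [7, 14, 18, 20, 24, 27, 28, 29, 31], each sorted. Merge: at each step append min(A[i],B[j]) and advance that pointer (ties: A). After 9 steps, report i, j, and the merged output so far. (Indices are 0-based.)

i=4, j=5, merged so far=[7, 8, 11, 14, 14, 18, 20, 20, 24]

[i=0,j=0] A[i]=8>B[j]=7 take 7 → j++
[i=0,j=1] A[i]=8<=B[j]=14 take 8 → i++
[i=1,j=1] A[i]=11<=B[j]=14 take 11 → i++
[i=2,j=1] A[i]=14<=B[j]=14 take 14 → i++
[i=3,j=1] A[i]=20>B[j]=14 take 14 → j++
[i=3,j=2] A[i]=20>B[j]=18 take 18 → j++
[i=3,j=3] A[i]=20<=B[j]=20 take 20 → i++
[i=4,j=3] A[i]=29>B[j]=20 take 20 → j++
[i=4,j=4] A[i]=29>B[j]=24 take 24 → j++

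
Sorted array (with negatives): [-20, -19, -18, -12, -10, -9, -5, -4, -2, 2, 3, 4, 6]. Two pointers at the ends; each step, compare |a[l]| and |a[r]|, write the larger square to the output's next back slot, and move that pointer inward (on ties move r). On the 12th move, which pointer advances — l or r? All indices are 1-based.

[1,13] |-20|>|6| out[13]=400 → l++
[2,13] |-19|>|6| out[12]=361 → l++
[3,13] |-18|>|6| out[11]=324 → l++
[4,13] |-12|>|6| out[10]=144 → l++
[5,13] |-10|>|6| out[9]=100 → l++
[6,13] |-9|>|6| out[8]=81 → l++
[7,13] |-5|<=|6| out[7]=36 → r--
[7,12] |-5|>|4| out[6]=25 → l++
[8,12] |-4|<=|4| out[5]=16 → r--
[8,11] |-4|>|3| out[4]=16 → l++
[9,11] |-2|<=|3| out[3]=9 → r--
[9,10] |-2|<=|2| out[2]=4 → r--

r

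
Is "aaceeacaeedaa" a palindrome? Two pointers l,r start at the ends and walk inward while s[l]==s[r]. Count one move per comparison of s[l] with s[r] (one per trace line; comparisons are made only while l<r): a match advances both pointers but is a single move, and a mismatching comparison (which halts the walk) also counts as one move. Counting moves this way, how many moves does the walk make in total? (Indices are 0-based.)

[0,12] 'a'=='a' → l++,r--
[1,11] 'a'=='a' → l++,r--
[2,10] 'c'!='d' → stop

3 moves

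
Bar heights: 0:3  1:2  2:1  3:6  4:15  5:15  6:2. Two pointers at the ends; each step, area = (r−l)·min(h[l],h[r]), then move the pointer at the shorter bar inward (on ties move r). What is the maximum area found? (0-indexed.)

l=0 r=6: min(3,2)*6=12 best=12 *, r--
l=0 r=5: min(3,15)*5=15 best=15 *, l++
l=1 r=5: min(2,15)*4=8 best=15, l++
l=2 r=5: min(1,15)*3=3 best=15, l++
l=3 r=5: min(6,15)*2=12 best=15, l++
l=4 r=5: min(15,15)*1=15 best=15, r--

max area = 15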